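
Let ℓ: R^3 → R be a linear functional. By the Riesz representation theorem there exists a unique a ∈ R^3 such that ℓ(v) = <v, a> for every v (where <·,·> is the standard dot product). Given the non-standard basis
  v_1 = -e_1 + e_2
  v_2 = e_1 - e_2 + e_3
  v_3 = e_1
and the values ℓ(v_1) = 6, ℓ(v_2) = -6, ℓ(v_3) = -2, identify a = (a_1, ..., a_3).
a = (-2, 4, 0)

Write a = (a_1, ..., a_3) in the standard basis. For each basis vector v_i, ℓ(v_i) = <v_i, a> is a linear equation in the a_j's. Collect the n equations into a matrix system V a = ℓ, where row i of V is v_i (expressed in the standard basis). Since V is invertible (lower-triangular with 1s on the diagonal, up to permutation), solve by back-substitution:
  V =
[[-1, 1, 0],
 [1, -1, 1],
 [1, 0, 0]]
  V a = (6, -6, -2)
Solving gives a = (-2, 4, 0).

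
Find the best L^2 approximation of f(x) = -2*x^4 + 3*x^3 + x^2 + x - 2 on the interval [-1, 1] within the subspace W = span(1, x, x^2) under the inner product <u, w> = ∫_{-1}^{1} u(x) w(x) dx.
g(x) = -5*x^2/7 + 14*x/5 - 64/35

The best approximation g ∈ W is the orthogonal projection of f onto W. Writing g = a_0 + a_1 x + a_2 x^2, the coefficients solve the normal equations G · a = b where
  G_{ij} = <φ_i, φ_j> and b_i = <f, φ_i>, with φ_0 = 1, φ_1 = x, φ_2 = x^2.
G =
  [2, 0, 2/3]
  [0, 2/3, 0]
  [2/3, 0, 2/5],
b = (-62/15, 28/15, -158/105).
Solving gives a_0 = -64/35, a_1 = 14/5, a_2 = -5/7, so
  g(x) = -5*x^2/7 + 14*x/5 - 64/35.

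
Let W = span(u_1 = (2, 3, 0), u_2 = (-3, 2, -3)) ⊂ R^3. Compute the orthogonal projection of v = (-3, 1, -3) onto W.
proj_W(v) = (-456/143, 161/143, -30/11)

Set up U = [u_1 | ... | u_2] ∈ R^(3×2). The projector onto W = col(U) is P = U (U^T U)^(-1) U^T.
Compute U^T U =
  [13, 0]
  [0, 22],
and U^T v = (-3, 20).
Solve U^T U · c = U^T v for the coefficients: c = (-3/13, 10/11). The projection is proj_W(v) = U c.
Check: (v - proj_W(v)) · u_1 = 0  (should be 0).
Check: (v - proj_W(v)) · u_2 = 0  (should be 0).
Result: proj_W(v) = (-456/143, 161/143, -30/11).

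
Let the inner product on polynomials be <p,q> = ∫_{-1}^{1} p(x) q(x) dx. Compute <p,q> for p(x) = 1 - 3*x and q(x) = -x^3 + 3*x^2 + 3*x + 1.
<p,q> = -4/5

Expand the product: p(x)·q(x) = 3*x^4 - 10*x^3 - 6*x^2 + 1.
∫_{-1}^{1} of each monomial x^k gives [2/(k+1) if k even, 0 if k odd]. Integrating term-by-term (or equivalently evaluating the antiderivative F(x) = 3*x^5/5 - 5*x^4/2 - 2*x^3 + x at the endpoints):
  F(1) − F(−1) = -29/10 − (-21/10) = -4/5.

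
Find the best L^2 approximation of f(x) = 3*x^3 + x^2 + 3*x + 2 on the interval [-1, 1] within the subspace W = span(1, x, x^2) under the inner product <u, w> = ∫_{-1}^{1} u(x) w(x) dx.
g(x) = x^2 + 24*x/5 + 2

The best approximation g ∈ W is the orthogonal projection of f onto W. Writing g = a_0 + a_1 x + a_2 x^2, the coefficients solve the normal equations G · a = b where
  G_{ij} = <φ_i, φ_j> and b_i = <f, φ_i>, with φ_0 = 1, φ_1 = x, φ_2 = x^2.
G =
  [2, 0, 2/3]
  [0, 2/3, 0]
  [2/3, 0, 2/5],
b = (14/3, 16/5, 26/15).
Solving gives a_0 = 2, a_1 = 24/5, a_2 = 1, so
  g(x) = x^2 + 24*x/5 + 2.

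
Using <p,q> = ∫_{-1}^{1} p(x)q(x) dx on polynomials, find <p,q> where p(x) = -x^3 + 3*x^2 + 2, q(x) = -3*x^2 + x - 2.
<p,q> = -20

Expand the product: p(x)·q(x) = 3*x^5 - 10*x^4 + 5*x^3 - 12*x^2 + 2*x - 4.
∫_{-1}^{1} of each monomial x^k gives [2/(k+1) if k even, 0 if k odd]. Integrating term-by-term (or equivalently evaluating the antiderivative F(x) = x^6/2 - 2*x^5 + 5*x^4/4 - 4*x^3 + x^2 - 4*x at the endpoints):
  F(1) − F(−1) = -29/4 − (51/4) = -20.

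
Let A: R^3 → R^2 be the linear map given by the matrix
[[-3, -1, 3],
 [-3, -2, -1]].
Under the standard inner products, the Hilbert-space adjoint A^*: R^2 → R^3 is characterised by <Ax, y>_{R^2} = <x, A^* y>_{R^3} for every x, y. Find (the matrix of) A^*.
A^* = A^T =
[[-3, -3],
 [-1, -2],
 [3, -1]]

For real matrices with standard dot products, the defining identity <Ax, y> = <x, A^* y> gives (Ax)^T y = x^T (A^*) y, i.e. x^T A^T y = x^T (A^*) y. Since this holds for all x, y, we must have A^* = A^T. Therefore
A^* =
[[-3, -3],
 [-1, -2],
 [3, -1]].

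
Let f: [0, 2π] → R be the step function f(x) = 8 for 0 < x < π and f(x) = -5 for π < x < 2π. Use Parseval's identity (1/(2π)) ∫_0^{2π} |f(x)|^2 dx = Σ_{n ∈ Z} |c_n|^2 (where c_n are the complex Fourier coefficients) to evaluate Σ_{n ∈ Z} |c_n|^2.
Σ |c_n|^2 = 89/2

Parseval equates the L^2 energy of f (normalised by 1/(2π)) with the ℓ^2 sum of its Fourier coefficients: (1/(2π)) ∫_0^{2π} |f|^2 = Σ |c_n|^2.
Compute the left side: (1/(2π)) [∫_0^π 8^2 dx + ∫_π^{2π} (-5)^2 dx] = (1/(2π)) · (64π + 25π) = (64 + 25)/2 = 89/2.
So Σ_{n ∈ Z} |c_n|^2 = 89/2.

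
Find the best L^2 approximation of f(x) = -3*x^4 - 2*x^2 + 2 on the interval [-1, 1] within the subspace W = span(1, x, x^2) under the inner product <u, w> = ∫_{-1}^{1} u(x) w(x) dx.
g(x) = 79/35 - 32*x^2/7

The best approximation g ∈ W is the orthogonal projection of f onto W. Writing g = a_0 + a_1 x + a_2 x^2, the coefficients solve the normal equations G · a = b where
  G_{ij} = <φ_i, φ_j> and b_i = <f, φ_i>, with φ_0 = 1, φ_1 = x, φ_2 = x^2.
G =
  [2, 0, 2/3]
  [0, 2/3, 0]
  [2/3, 0, 2/5],
b = (22/15, 0, -34/105).
Solving gives a_0 = 79/35, a_1 = 0, a_2 = -32/7, so
  g(x) = 79/35 - 32*x^2/7.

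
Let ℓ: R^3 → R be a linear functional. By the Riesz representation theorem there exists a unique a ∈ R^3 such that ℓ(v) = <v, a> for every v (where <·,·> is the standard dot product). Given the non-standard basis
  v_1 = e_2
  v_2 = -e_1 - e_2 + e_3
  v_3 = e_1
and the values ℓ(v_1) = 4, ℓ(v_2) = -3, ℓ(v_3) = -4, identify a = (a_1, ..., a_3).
a = (-4, 4, -3)

Write a = (a_1, ..., a_3) in the standard basis. For each basis vector v_i, ℓ(v_i) = <v_i, a> is a linear equation in the a_j's. Collect the n equations into a matrix system V a = ℓ, where row i of V is v_i (expressed in the standard basis). Since V is invertible (lower-triangular with 1s on the diagonal, up to permutation), solve by back-substitution:
  V =
[[0, 1, 0],
 [-1, -1, 1],
 [1, 0, 0]]
  V a = (4, -3, -4)
Solving gives a = (-4, 4, -3).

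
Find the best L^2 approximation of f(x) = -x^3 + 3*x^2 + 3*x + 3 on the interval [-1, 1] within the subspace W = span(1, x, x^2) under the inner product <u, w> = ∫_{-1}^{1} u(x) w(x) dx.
g(x) = 3*x^2 + 12*x/5 + 3

The best approximation g ∈ W is the orthogonal projection of f onto W. Writing g = a_0 + a_1 x + a_2 x^2, the coefficients solve the normal equations G · a = b where
  G_{ij} = <φ_i, φ_j> and b_i = <f, φ_i>, with φ_0 = 1, φ_1 = x, φ_2 = x^2.
G =
  [2, 0, 2/3]
  [0, 2/3, 0]
  [2/3, 0, 2/5],
b = (8, 8/5, 16/5).
Solving gives a_0 = 3, a_1 = 12/5, a_2 = 3, so
  g(x) = 3*x^2 + 12*x/5 + 3.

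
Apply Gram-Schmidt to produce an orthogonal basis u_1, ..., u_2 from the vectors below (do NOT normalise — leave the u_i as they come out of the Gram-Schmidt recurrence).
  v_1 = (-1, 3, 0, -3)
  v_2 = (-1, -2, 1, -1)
Orthogonal basis:
  u_1 = (-1, 3, 0, -3)
  u_2 = (-21/19, -32/19, 1, -25/19)

Apply the Gram-Schmidt recurrence
  u_1 = v_1
  u_i = v_i − Σ_{j<i} ((v_i · u_j) / (u_j · u_j)) · u_j.

Step by step this gives:
  u_1 = (-1, 3, 0, -3)
  u_2 = (-21/19, -32/19, 1, -25/19)

Orthogonality check:
  u_2 · u_1 = 0 (should be 0)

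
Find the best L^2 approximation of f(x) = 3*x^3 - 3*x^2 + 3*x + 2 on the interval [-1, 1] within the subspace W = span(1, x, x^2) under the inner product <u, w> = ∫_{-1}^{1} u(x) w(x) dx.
g(x) = -3*x^2 + 24*x/5 + 2

The best approximation g ∈ W is the orthogonal projection of f onto W. Writing g = a_0 + a_1 x + a_2 x^2, the coefficients solve the normal equations G · a = b where
  G_{ij} = <φ_i, φ_j> and b_i = <f, φ_i>, with φ_0 = 1, φ_1 = x, φ_2 = x^2.
G =
  [2, 0, 2/3]
  [0, 2/3, 0]
  [2/3, 0, 2/5],
b = (2, 16/5, 2/15).
Solving gives a_0 = 2, a_1 = 24/5, a_2 = -3, so
  g(x) = -3*x^2 + 24*x/5 + 2.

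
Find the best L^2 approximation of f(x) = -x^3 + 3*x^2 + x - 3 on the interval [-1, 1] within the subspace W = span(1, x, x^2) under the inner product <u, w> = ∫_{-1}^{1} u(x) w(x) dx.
g(x) = 3*x^2 + 2*x/5 - 3

The best approximation g ∈ W is the orthogonal projection of f onto W. Writing g = a_0 + a_1 x + a_2 x^2, the coefficients solve the normal equations G · a = b where
  G_{ij} = <φ_i, φ_j> and b_i = <f, φ_i>, with φ_0 = 1, φ_1 = x, φ_2 = x^2.
G =
  [2, 0, 2/3]
  [0, 2/3, 0]
  [2/3, 0, 2/5],
b = (-4, 4/15, -4/5).
Solving gives a_0 = -3, a_1 = 2/5, a_2 = 3, so
  g(x) = 3*x^2 + 2*x/5 - 3.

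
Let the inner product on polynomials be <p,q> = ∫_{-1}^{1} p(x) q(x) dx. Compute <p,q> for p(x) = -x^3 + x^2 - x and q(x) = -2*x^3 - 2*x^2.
<p,q> = 4/7

Expand the product: p(x)·q(x) = 2*x^6 + 2*x^3.
∫_{-1}^{1} of each monomial x^k gives [2/(k+1) if k even, 0 if k odd]. Integrating term-by-term (or equivalently evaluating the antiderivative F(x) = 2*x^7/7 + x^4/2 at the endpoints):
  F(1) − F(−1) = 11/14 − (3/14) = 4/7.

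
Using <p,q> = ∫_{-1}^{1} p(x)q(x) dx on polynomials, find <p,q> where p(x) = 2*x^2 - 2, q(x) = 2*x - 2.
<p,q> = 16/3

Expand the product: p(x)·q(x) = 4*x^3 - 4*x^2 - 4*x + 4.
∫_{-1}^{1} of each monomial x^k gives [2/(k+1) if k even, 0 if k odd]. Integrating term-by-term (or equivalently evaluating the antiderivative F(x) = x^4 - 4*x^3/3 - 2*x^2 + 4*x at the endpoints):
  F(1) − F(−1) = 5/3 − (-11/3) = 16/3.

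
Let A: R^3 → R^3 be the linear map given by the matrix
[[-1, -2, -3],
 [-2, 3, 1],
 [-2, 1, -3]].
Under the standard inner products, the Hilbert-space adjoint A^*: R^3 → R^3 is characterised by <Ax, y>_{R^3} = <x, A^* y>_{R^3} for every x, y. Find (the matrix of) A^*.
A^* = A^T =
[[-1, -2, -2],
 [-2, 3, 1],
 [-3, 1, -3]]

For real matrices with standard dot products, the defining identity <Ax, y> = <x, A^* y> gives (Ax)^T y = x^T (A^*) y, i.e. x^T A^T y = x^T (A^*) y. Since this holds for all x, y, we must have A^* = A^T. Therefore
A^* =
[[-1, -2, -2],
 [-2, 3, 1],
 [-3, 1, -3]].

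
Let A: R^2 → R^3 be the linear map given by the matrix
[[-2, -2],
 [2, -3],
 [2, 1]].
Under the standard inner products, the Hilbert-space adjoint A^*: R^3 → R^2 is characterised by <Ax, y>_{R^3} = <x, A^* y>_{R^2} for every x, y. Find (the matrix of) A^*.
A^* = A^T =
[[-2, 2, 2],
 [-2, -3, 1]]

For real matrices with standard dot products, the defining identity <Ax, y> = <x, A^* y> gives (Ax)^T y = x^T (A^*) y, i.e. x^T A^T y = x^T (A^*) y. Since this holds for all x, y, we must have A^* = A^T. Therefore
A^* =
[[-2, 2, 2],
 [-2, -3, 1]].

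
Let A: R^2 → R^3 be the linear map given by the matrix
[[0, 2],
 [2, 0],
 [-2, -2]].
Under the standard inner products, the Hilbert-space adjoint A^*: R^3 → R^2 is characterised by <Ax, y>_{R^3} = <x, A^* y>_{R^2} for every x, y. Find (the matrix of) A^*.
A^* = A^T =
[[0, 2, -2],
 [2, 0, -2]]

For real matrices with standard dot products, the defining identity <Ax, y> = <x, A^* y> gives (Ax)^T y = x^T (A^*) y, i.e. x^T A^T y = x^T (A^*) y. Since this holds for all x, y, we must have A^* = A^T. Therefore
A^* =
[[0, 2, -2],
 [2, 0, -2]].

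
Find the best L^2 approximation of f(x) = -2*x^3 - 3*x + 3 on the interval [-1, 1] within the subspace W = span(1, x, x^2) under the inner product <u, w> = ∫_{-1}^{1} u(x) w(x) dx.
g(x) = 3 - 21*x/5

The best approximation g ∈ W is the orthogonal projection of f onto W. Writing g = a_0 + a_1 x + a_2 x^2, the coefficients solve the normal equations G · a = b where
  G_{ij} = <φ_i, φ_j> and b_i = <f, φ_i>, with φ_0 = 1, φ_1 = x, φ_2 = x^2.
G =
  [2, 0, 2/3]
  [0, 2/3, 0]
  [2/3, 0, 2/5],
b = (6, -14/5, 2).
Solving gives a_0 = 3, a_1 = -21/5, a_2 = 0, so
  g(x) = 3 - 21*x/5.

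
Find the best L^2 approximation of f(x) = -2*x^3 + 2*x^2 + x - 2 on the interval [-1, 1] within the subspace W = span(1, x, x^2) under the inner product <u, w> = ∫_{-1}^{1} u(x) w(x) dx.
g(x) = 2*x^2 - x/5 - 2

The best approximation g ∈ W is the orthogonal projection of f onto W. Writing g = a_0 + a_1 x + a_2 x^2, the coefficients solve the normal equations G · a = b where
  G_{ij} = <φ_i, φ_j> and b_i = <f, φ_i>, with φ_0 = 1, φ_1 = x, φ_2 = x^2.
G =
  [2, 0, 2/3]
  [0, 2/3, 0]
  [2/3, 0, 2/5],
b = (-8/3, -2/15, -8/15).
Solving gives a_0 = -2, a_1 = -1/5, a_2 = 2, so
  g(x) = 2*x^2 - x/5 - 2.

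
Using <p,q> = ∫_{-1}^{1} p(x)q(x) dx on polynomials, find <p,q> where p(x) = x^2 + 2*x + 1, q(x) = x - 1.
<p,q> = -4/3

Expand the product: p(x)·q(x) = x^3 + x^2 - x - 1.
∫_{-1}^{1} of each monomial x^k gives [2/(k+1) if k even, 0 if k odd]. Integrating term-by-term (or equivalently evaluating the antiderivative F(x) = x^4/4 + x^3/3 - x^2/2 - x at the endpoints):
  F(1) − F(−1) = -11/12 − (5/12) = -4/3.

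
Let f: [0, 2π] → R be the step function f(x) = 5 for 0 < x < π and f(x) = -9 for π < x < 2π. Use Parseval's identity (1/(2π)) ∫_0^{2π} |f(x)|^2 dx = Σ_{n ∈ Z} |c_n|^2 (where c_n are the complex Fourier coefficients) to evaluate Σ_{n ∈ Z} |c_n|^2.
Σ |c_n|^2 = 53

Parseval equates the L^2 energy of f (normalised by 1/(2π)) with the ℓ^2 sum of its Fourier coefficients: (1/(2π)) ∫_0^{2π} |f|^2 = Σ |c_n|^2.
Compute the left side: (1/(2π)) [∫_0^π 5^2 dx + ∫_π^{2π} (-9)^2 dx] = (1/(2π)) · (25π + 81π) = (25 + 81)/2 = 53.
So Σ_{n ∈ Z} |c_n|^2 = 53.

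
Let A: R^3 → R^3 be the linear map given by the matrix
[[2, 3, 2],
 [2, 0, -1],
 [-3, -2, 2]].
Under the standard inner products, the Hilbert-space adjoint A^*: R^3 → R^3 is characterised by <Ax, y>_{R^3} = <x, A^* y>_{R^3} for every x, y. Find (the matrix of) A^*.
A^* = A^T =
[[2, 2, -3],
 [3, 0, -2],
 [2, -1, 2]]

For real matrices with standard dot products, the defining identity <Ax, y> = <x, A^* y> gives (Ax)^T y = x^T (A^*) y, i.e. x^T A^T y = x^T (A^*) y. Since this holds for all x, y, we must have A^* = A^T. Therefore
A^* =
[[2, 2, -3],
 [3, 0, -2],
 [2, -1, 2]].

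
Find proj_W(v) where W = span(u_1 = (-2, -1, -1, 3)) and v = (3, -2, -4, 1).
proj_W(v) = (-2/5, -1/5, -1/5, 3/5)

Set up U = [u_1 | ... | u_1] ∈ R^(4×1). The projector onto W = col(U) is P = U (U^T U)^(-1) U^T.
Compute U^T U =
  [15],
and U^T v = (3).
Solve U^T U · c = U^T v for the coefficients: c = (1/5). The projection is proj_W(v) = U c.
Check: (v - proj_W(v)) · u_1 = 0  (should be 0).
Result: proj_W(v) = (-2/5, -1/5, -1/5, 3/5).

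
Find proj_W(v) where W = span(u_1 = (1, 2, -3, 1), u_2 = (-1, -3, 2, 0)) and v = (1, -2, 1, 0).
proj_W(v) = (-20/41, -67/41, 33/41, 7/41)

Set up U = [u_1 | ... | u_2] ∈ R^(4×2). The projector onto W = col(U) is P = U (U^T U)^(-1) U^T.
Compute U^T U =
  [15, -13]
  [-13, 14],
and U^T v = (-6, 7).
Solve U^T U · c = U^T v for the coefficients: c = (7/41, 27/41). The projection is proj_W(v) = U c.
Check: (v - proj_W(v)) · u_1 = 0  (should be 0).
Check: (v - proj_W(v)) · u_2 = 0  (should be 0).
Result: proj_W(v) = (-20/41, -67/41, 33/41, 7/41).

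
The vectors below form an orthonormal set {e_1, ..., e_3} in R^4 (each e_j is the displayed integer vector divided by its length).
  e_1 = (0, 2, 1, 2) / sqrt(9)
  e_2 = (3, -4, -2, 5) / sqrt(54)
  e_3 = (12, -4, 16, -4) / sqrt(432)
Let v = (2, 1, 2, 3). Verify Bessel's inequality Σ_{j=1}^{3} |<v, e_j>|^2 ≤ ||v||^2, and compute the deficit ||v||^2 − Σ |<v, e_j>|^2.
Σ |<v, e_j>|^2 = 323/18; ||v||^2 = 18; deficit = 1/18

Write each e_j = u_j / sqrt(<u_j, u_j>) where u_j is the displayed integer vector. Then <v, e_j> = <v, u_j> / sqrt(<u_j, u_j>), so |<v, e_j>|^2 = <v, u_j>^2 / <u_j, u_j>.
Coefficients: <v, e_1> = 10/sqrt(9), <v, e_2> = 13/sqrt(54), <v, e_3> = 40/sqrt(432).
Square and sum: Σ |<v, e_j>|^2 = 323/18.
Compute ||v||^2 = v·v = 18.
Deficit = 18 − 323/18 = 1/18 ≥ 0, confirming Bessel's inequality. (The deficit equals ||v − Σ <v,e_j> e_j||^2, the squared distance from v to span{e_j}.)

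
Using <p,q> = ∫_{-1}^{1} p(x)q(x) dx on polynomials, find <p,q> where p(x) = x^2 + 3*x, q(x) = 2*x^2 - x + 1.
<p,q> = -8/15

Expand the product: p(x)·q(x) = 2*x^4 + 5*x^3 - 2*x^2 + 3*x.
∫_{-1}^{1} of each monomial x^k gives [2/(k+1) if k even, 0 if k odd]. Integrating term-by-term (or equivalently evaluating the antiderivative F(x) = 2*x^5/5 + 5*x^4/4 - 2*x^3/3 + 3*x^2/2 at the endpoints):
  F(1) − F(−1) = 149/60 − (181/60) = -8/15.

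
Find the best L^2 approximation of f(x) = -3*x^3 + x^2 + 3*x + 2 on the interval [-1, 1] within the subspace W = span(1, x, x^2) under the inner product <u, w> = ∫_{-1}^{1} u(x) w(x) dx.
g(x) = x^2 + 6*x/5 + 2

The best approximation g ∈ W is the orthogonal projection of f onto W. Writing g = a_0 + a_1 x + a_2 x^2, the coefficients solve the normal equations G · a = b where
  G_{ij} = <φ_i, φ_j> and b_i = <f, φ_i>, with φ_0 = 1, φ_1 = x, φ_2 = x^2.
G =
  [2, 0, 2/3]
  [0, 2/3, 0]
  [2/3, 0, 2/5],
b = (14/3, 4/5, 26/15).
Solving gives a_0 = 2, a_1 = 6/5, a_2 = 1, so
  g(x) = x^2 + 6*x/5 + 2.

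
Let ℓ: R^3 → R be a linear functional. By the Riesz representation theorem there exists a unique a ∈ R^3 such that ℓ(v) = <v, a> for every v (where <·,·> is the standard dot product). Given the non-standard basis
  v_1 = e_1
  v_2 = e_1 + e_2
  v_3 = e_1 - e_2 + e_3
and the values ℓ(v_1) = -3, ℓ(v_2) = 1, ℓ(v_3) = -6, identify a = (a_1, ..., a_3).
a = (-3, 4, 1)

Write a = (a_1, ..., a_3) in the standard basis. For each basis vector v_i, ℓ(v_i) = <v_i, a> is a linear equation in the a_j's. Collect the n equations into a matrix system V a = ℓ, where row i of V is v_i (expressed in the standard basis). Since V is invertible (lower-triangular with 1s on the diagonal, up to permutation), solve by back-substitution:
  V =
[[1, 0, 0],
 [1, 1, 0],
 [1, -1, 1]]
  V a = (-3, 1, -6)
Solving gives a = (-3, 4, 1).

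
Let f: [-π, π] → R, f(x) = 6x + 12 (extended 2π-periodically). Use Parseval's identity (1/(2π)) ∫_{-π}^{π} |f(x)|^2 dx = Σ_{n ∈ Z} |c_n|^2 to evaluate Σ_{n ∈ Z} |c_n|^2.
Σ |c_n|^2 = 12π^2 + 144

Expand and integrate term by term over [-π, π]:
  ∫ (6x)^2 dx = 36·(2π^3/3); ∫ 2·6·(12)·x dx = 0 (odd integrand); ∫ 12^2 dx = 144·2π.
So (1/(2π)) ∫_{-π}^{π} (6x + 12)^2 dx = 36π^2/3 + 144 = 12π^2 + 144.
Parseval ⇒ Σ |c_n|^2 = 12π^2 + 144.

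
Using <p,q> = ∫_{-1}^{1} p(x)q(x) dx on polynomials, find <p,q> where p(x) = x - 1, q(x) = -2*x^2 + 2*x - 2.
<p,q> = 20/3

Expand the product: p(x)·q(x) = -2*x^3 + 4*x^2 - 4*x + 2.
∫_{-1}^{1} of each monomial x^k gives [2/(k+1) if k even, 0 if k odd]. Integrating term-by-term (or equivalently evaluating the antiderivative F(x) = -x^4/2 + 4*x^3/3 - 2*x^2 + 2*x at the endpoints):
  F(1) − F(−1) = 5/6 − (-35/6) = 20/3.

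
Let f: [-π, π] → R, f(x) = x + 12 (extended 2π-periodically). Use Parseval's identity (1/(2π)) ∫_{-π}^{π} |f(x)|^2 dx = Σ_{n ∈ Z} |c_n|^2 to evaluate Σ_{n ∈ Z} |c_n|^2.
Σ |c_n|^2 = π^2/3 + 144

Expand and integrate term by term over [-π, π]:
  ∫ (x)^2 dx = 1·(2π^3/3); ∫ 2·1·(12)·x dx = 0 (odd integrand); ∫ 12^2 dx = 144·2π.
So (1/(2π)) ∫_{-π}^{π} (x + 12)^2 dx = 1π^2/3 + 144 = π^2/3 + 144.
Parseval ⇒ Σ |c_n|^2 = π^2/3 + 144.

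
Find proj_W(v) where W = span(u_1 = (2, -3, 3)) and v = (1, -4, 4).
proj_W(v) = (26/11, -39/11, 39/11)

Set up U = [u_1 | ... | u_1] ∈ R^(3×1). The projector onto W = col(U) is P = U (U^T U)^(-1) U^T.
Compute U^T U =
  [22],
and U^T v = (26).
Solve U^T U · c = U^T v for the coefficients: c = (13/11). The projection is proj_W(v) = U c.
Check: (v - proj_W(v)) · u_1 = 0  (should be 0).
Result: proj_W(v) = (26/11, -39/11, 39/11).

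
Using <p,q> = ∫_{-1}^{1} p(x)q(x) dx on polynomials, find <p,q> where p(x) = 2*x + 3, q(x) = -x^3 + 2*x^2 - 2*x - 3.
<p,q> = -262/15

Expand the product: p(x)·q(x) = -2*x^4 + x^3 + 2*x^2 - 12*x - 9.
∫_{-1}^{1} of each monomial x^k gives [2/(k+1) if k even, 0 if k odd]. Integrating term-by-term (or equivalently evaluating the antiderivative F(x) = -2*x^5/5 + x^4/4 + 2*x^3/3 - 6*x^2 - 9*x at the endpoints):
  F(1) − F(−1) = -869/60 − (179/60) = -262/15.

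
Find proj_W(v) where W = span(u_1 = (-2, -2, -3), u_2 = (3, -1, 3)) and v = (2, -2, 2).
proj_W(v) = (172/77, -148/77, 138/77)

Set up U = [u_1 | ... | u_2] ∈ R^(3×2). The projector onto W = col(U) is P = U (U^T U)^(-1) U^T.
Compute U^T U =
  [17, -13]
  [-13, 19],
and U^T v = (-6, 14).
Solve U^T U · c = U^T v for the coefficients: c = (34/77, 80/77). The projection is proj_W(v) = U c.
Check: (v - proj_W(v)) · u_1 = 0  (should be 0).
Check: (v - proj_W(v)) · u_2 = 0  (should be 0).
Result: proj_W(v) = (172/77, -148/77, 138/77).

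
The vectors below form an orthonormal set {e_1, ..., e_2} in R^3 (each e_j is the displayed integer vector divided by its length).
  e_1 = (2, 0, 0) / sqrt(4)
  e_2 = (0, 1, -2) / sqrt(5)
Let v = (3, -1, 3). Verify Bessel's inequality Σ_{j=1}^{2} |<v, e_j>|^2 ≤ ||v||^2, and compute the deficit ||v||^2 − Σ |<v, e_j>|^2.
Σ |<v, e_j>|^2 = 94/5; ||v||^2 = 19; deficit = 1/5

Write each e_j = u_j / sqrt(<u_j, u_j>) where u_j is the displayed integer vector. Then <v, e_j> = <v, u_j> / sqrt(<u_j, u_j>), so |<v, e_j>|^2 = <v, u_j>^2 / <u_j, u_j>.
Coefficients: <v, e_1> = 6/sqrt(4), <v, e_2> = -7/sqrt(5).
Square and sum: Σ |<v, e_j>|^2 = 94/5.
Compute ||v||^2 = v·v = 19.
Deficit = 19 − 94/5 = 1/5 ≥ 0, confirming Bessel's inequality. (The deficit equals ||v − Σ <v,e_j> e_j||^2, the squared distance from v to span{e_j}.)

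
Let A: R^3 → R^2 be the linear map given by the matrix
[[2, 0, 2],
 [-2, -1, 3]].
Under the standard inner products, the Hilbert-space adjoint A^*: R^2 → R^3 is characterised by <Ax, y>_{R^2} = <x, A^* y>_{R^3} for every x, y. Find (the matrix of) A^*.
A^* = A^T =
[[2, -2],
 [0, -1],
 [2, 3]]

For real matrices with standard dot products, the defining identity <Ax, y> = <x, A^* y> gives (Ax)^T y = x^T (A^*) y, i.e. x^T A^T y = x^T (A^*) y. Since this holds for all x, y, we must have A^* = A^T. Therefore
A^* =
[[2, -2],
 [0, -1],
 [2, 3]].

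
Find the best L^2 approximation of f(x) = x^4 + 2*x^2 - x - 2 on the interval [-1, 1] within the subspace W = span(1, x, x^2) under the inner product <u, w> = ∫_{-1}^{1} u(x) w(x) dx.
g(x) = 20*x^2/7 - x - 73/35

The best approximation g ∈ W is the orthogonal projection of f onto W. Writing g = a_0 + a_1 x + a_2 x^2, the coefficients solve the normal equations G · a = b where
  G_{ij} = <φ_i, φ_j> and b_i = <f, φ_i>, with φ_0 = 1, φ_1 = x, φ_2 = x^2.
G =
  [2, 0, 2/3]
  [0, 2/3, 0]
  [2/3, 0, 2/5],
b = (-34/15, -2/3, -26/105).
Solving gives a_0 = -73/35, a_1 = -1, a_2 = 20/7, so
  g(x) = 20*x^2/7 - x - 73/35.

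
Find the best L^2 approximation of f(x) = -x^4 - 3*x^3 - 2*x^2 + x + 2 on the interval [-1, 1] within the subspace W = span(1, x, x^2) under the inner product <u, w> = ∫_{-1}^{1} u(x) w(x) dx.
g(x) = -20*x^2/7 - 4*x/5 + 73/35

The best approximation g ∈ W is the orthogonal projection of f onto W. Writing g = a_0 + a_1 x + a_2 x^2, the coefficients solve the normal equations G · a = b where
  G_{ij} = <φ_i, φ_j> and b_i = <f, φ_i>, with φ_0 = 1, φ_1 = x, φ_2 = x^2.
G =
  [2, 0, 2/3]
  [0, 2/3, 0]
  [2/3, 0, 2/5],
b = (34/15, -8/15, 26/105).
Solving gives a_0 = 73/35, a_1 = -4/5, a_2 = -20/7, so
  g(x) = -20*x^2/7 - 4*x/5 + 73/35.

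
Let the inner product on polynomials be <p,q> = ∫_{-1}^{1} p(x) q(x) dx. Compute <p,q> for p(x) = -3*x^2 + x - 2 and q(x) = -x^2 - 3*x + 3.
<p,q> = -262/15

Expand the product: p(x)·q(x) = 3*x^4 + 8*x^3 - 10*x^2 + 9*x - 6.
∫_{-1}^{1} of each monomial x^k gives [2/(k+1) if k even, 0 if k odd]. Integrating term-by-term (or equivalently evaluating the antiderivative F(x) = 3*x^5/5 + 2*x^4 - 10*x^3/3 + 9*x^2/2 - 6*x at the endpoints):
  F(1) − F(−1) = -67/30 − (457/30) = -262/15.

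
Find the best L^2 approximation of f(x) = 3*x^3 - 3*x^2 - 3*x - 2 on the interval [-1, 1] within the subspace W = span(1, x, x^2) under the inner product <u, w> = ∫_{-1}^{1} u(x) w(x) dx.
g(x) = -3*x^2 - 6*x/5 - 2

The best approximation g ∈ W is the orthogonal projection of f onto W. Writing g = a_0 + a_1 x + a_2 x^2, the coefficients solve the normal equations G · a = b where
  G_{ij} = <φ_i, φ_j> and b_i = <f, φ_i>, with φ_0 = 1, φ_1 = x, φ_2 = x^2.
G =
  [2, 0, 2/3]
  [0, 2/3, 0]
  [2/3, 0, 2/5],
b = (-6, -4/5, -38/15).
Solving gives a_0 = -2, a_1 = -6/5, a_2 = -3, so
  g(x) = -3*x^2 - 6*x/5 - 2.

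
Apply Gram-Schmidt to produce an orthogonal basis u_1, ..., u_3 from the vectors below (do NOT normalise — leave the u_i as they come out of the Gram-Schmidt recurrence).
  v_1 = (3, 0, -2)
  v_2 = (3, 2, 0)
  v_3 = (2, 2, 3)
Orthogonal basis:
  u_1 = (3, 0, -2)
  u_2 = (12/13, 2, 18/13)
  u_3 = (7/11, -21/22, 21/22)

Apply the Gram-Schmidt recurrence
  u_1 = v_1
  u_i = v_i − Σ_{j<i} ((v_i · u_j) / (u_j · u_j)) · u_j.

Step by step this gives:
  u_1 = (3, 0, -2)
  u_2 = (12/13, 2, 18/13)
  u_3 = (7/11, -21/22, 21/22)

Orthogonality check:
  u_2 · u_1 = 0 (should be 0)
  u_3 · u_1 = 0 (should be 0)
  u_3 · u_2 = 0 (should be 0)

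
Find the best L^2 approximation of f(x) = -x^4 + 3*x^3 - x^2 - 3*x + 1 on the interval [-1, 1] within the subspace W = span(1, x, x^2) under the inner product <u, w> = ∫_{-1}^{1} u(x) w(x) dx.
g(x) = -13*x^2/7 - 6*x/5 + 38/35

The best approximation g ∈ W is the orthogonal projection of f onto W. Writing g = a_0 + a_1 x + a_2 x^2, the coefficients solve the normal equations G · a = b where
  G_{ij} = <φ_i, φ_j> and b_i = <f, φ_i>, with φ_0 = 1, φ_1 = x, φ_2 = x^2.
G =
  [2, 0, 2/3]
  [0, 2/3, 0]
  [2/3, 0, 2/5],
b = (14/15, -4/5, -2/105).
Solving gives a_0 = 38/35, a_1 = -6/5, a_2 = -13/7, so
  g(x) = -13*x^2/7 - 6*x/5 + 38/35.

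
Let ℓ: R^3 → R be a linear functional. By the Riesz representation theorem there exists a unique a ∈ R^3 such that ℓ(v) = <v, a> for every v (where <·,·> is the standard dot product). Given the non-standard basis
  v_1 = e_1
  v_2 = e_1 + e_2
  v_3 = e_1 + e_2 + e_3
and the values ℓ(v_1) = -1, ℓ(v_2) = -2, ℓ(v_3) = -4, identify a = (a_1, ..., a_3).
a = (-1, -1, -2)

Write a = (a_1, ..., a_3) in the standard basis. For each basis vector v_i, ℓ(v_i) = <v_i, a> is a linear equation in the a_j's. Collect the n equations into a matrix system V a = ℓ, where row i of V is v_i (expressed in the standard basis). Since V is invertible (lower-triangular with 1s on the diagonal, up to permutation), solve by back-substitution:
  V =
[[1, 0, 0],
 [1, 1, 0],
 [1, 1, 1]]
  V a = (-1, -2, -4)
Solving gives a = (-1, -1, -2).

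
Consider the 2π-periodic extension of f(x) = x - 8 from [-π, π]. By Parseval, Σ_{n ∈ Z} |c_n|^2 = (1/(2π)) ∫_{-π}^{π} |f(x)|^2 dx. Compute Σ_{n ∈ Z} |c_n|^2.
Σ |c_n|^2 = π^2/3 + 64

Expand and integrate term by term over [-π, π]:
  ∫ (x)^2 dx = 1·(2π^3/3); ∫ 2·1·(-8)·x dx = 0 (odd integrand); ∫ (-8)^2 dx = 64·2π.
So (1/(2π)) ∫_{-π}^{π} (x - 8)^2 dx = 1π^2/3 + 64 = π^2/3 + 64.
Parseval ⇒ Σ |c_n|^2 = π^2/3 + 64.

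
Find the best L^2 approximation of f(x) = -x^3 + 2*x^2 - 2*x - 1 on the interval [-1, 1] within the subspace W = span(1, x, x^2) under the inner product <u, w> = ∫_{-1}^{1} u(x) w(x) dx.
g(x) = 2*x^2 - 13*x/5 - 1

The best approximation g ∈ W is the orthogonal projection of f onto W. Writing g = a_0 + a_1 x + a_2 x^2, the coefficients solve the normal equations G · a = b where
  G_{ij} = <φ_i, φ_j> and b_i = <f, φ_i>, with φ_0 = 1, φ_1 = x, φ_2 = x^2.
G =
  [2, 0, 2/3]
  [0, 2/3, 0]
  [2/3, 0, 2/5],
b = (-2/3, -26/15, 2/15).
Solving gives a_0 = -1, a_1 = -13/5, a_2 = 2, so
  g(x) = 2*x^2 - 13*x/5 - 1.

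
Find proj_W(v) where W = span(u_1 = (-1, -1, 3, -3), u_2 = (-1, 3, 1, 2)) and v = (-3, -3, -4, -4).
proj_W(v) = (6/5, -18/5, -6/5, -12/5)

Set up U = [u_1 | ... | u_2] ∈ R^(4×2). The projector onto W = col(U) is P = U (U^T U)^(-1) U^T.
Compute U^T U =
  [20, -5]
  [-5, 15],
and U^T v = (6, -18).
Solve U^T U · c = U^T v for the coefficients: c = (0, -6/5). The projection is proj_W(v) = U c.
Check: (v - proj_W(v)) · u_1 = 0  (should be 0).
Check: (v - proj_W(v)) · u_2 = 0  (should be 0).
Result: proj_W(v) = (6/5, -18/5, -6/5, -12/5).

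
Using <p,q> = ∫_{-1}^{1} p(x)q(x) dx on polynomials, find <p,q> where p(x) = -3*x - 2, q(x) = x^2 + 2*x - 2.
<p,q> = 8/3

Expand the product: p(x)·q(x) = -3*x^3 - 8*x^2 + 2*x + 4.
∫_{-1}^{1} of each monomial x^k gives [2/(k+1) if k even, 0 if k odd]. Integrating term-by-term (or equivalently evaluating the antiderivative F(x) = -3*x^4/4 - 8*x^3/3 + x^2 + 4*x at the endpoints):
  F(1) − F(−1) = 19/12 − (-13/12) = 8/3.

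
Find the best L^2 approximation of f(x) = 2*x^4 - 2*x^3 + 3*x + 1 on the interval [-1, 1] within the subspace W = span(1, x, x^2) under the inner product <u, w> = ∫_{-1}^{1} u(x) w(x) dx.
g(x) = 12*x^2/7 + 9*x/5 + 29/35

The best approximation g ∈ W is the orthogonal projection of f onto W. Writing g = a_0 + a_1 x + a_2 x^2, the coefficients solve the normal equations G · a = b where
  G_{ij} = <φ_i, φ_j> and b_i = <f, φ_i>, with φ_0 = 1, φ_1 = x, φ_2 = x^2.
G =
  [2, 0, 2/3]
  [0, 2/3, 0]
  [2/3, 0, 2/5],
b = (14/5, 6/5, 26/21).
Solving gives a_0 = 29/35, a_1 = 9/5, a_2 = 12/7, so
  g(x) = 12*x^2/7 + 9*x/5 + 29/35.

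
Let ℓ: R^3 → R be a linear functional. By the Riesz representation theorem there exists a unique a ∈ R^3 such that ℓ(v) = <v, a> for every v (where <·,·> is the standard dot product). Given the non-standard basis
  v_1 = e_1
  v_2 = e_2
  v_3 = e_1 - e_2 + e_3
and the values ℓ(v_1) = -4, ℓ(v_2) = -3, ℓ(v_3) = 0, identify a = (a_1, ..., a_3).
a = (-4, -3, 1)

Write a = (a_1, ..., a_3) in the standard basis. For each basis vector v_i, ℓ(v_i) = <v_i, a> is a linear equation in the a_j's. Collect the n equations into a matrix system V a = ℓ, where row i of V is v_i (expressed in the standard basis). Since V is invertible (lower-triangular with 1s on the diagonal, up to permutation), solve by back-substitution:
  V =
[[1, 0, 0],
 [0, 1, 0],
 [1, -1, 1]]
  V a = (-4, -3, 0)
Solving gives a = (-4, -3, 1).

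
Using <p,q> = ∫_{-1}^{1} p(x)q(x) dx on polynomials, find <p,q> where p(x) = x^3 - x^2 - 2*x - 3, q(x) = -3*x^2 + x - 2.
<p,q> = 98/5

Expand the product: p(x)·q(x) = -3*x^5 + 4*x^4 + 3*x^3 + 9*x^2 + x + 6.
∫_{-1}^{1} of each monomial x^k gives [2/(k+1) if k even, 0 if k odd]. Integrating term-by-term (or equivalently evaluating the antiderivative F(x) = -x^6/2 + 4*x^5/5 + 3*x^4/4 + 3*x^3 + x^2/2 + 6*x at the endpoints):
  F(1) − F(−1) = 211/20 − (-181/20) = 98/5.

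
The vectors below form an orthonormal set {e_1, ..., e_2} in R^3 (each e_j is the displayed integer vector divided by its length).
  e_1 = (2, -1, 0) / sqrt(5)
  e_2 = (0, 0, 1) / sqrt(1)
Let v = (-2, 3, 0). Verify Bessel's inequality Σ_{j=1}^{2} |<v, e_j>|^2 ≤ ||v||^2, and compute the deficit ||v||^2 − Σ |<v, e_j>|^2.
Σ |<v, e_j>|^2 = 49/5; ||v||^2 = 13; deficit = 16/5

Write each e_j = u_j / sqrt(<u_j, u_j>) where u_j is the displayed integer vector. Then <v, e_j> = <v, u_j> / sqrt(<u_j, u_j>), so |<v, e_j>|^2 = <v, u_j>^2 / <u_j, u_j>.
Coefficients: <v, e_1> = -7/sqrt(5), <v, e_2> = 0/sqrt(1).
Square and sum: Σ |<v, e_j>|^2 = 49/5.
Compute ||v||^2 = v·v = 13.
Deficit = 13 − 49/5 = 16/5 ≥ 0, confirming Bessel's inequality. (The deficit equals ||v − Σ <v,e_j> e_j||^2, the squared distance from v to span{e_j}.)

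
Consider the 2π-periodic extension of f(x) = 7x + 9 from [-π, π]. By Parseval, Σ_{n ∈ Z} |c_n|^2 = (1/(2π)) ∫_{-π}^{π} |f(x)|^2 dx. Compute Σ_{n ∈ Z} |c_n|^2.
Σ |c_n|^2 = 49π^2/3 + 81

Expand and integrate term by term over [-π, π]:
  ∫ (7x)^2 dx = 49·(2π^3/3); ∫ 2·7·(9)·x dx = 0 (odd integrand); ∫ 9^2 dx = 81·2π.
So (1/(2π)) ∫_{-π}^{π} (7x + 9)^2 dx = 49π^2/3 + 81 = 49π^2/3 + 81.
Parseval ⇒ Σ |c_n|^2 = 49π^2/3 + 81.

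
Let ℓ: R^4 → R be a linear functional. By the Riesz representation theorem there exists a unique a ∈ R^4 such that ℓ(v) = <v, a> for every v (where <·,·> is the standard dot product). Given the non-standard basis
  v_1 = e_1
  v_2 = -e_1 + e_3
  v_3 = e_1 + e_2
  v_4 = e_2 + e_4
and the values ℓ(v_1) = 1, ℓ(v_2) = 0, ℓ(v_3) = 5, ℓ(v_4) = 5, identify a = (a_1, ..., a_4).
a = (1, 4, 1, 1)

Write a = (a_1, ..., a_4) in the standard basis. For each basis vector v_i, ℓ(v_i) = <v_i, a> is a linear equation in the a_j's. Collect the n equations into a matrix system V a = ℓ, where row i of V is v_i (expressed in the standard basis). Since V is invertible (lower-triangular with 1s on the diagonal, up to permutation), solve by back-substitution:
  V =
[[1, 0, 0, 0],
 [-1, 0, 1, 0],
 [1, 1, 0, 0],
 [0, 1, 0, 1]]
  V a = (1, 0, 5, 5)
Solving gives a = (1, 4, 1, 1).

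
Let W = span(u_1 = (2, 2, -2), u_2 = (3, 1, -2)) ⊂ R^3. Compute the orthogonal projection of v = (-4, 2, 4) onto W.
proj_W(v) = (-5, 1, 2)

Set up U = [u_1 | ... | u_2] ∈ R^(3×2). The projector onto W = col(U) is P = U (U^T U)^(-1) U^T.
Compute U^T U =
  [12, 12]
  [12, 14],
and U^T v = (-12, -18).
Solve U^T U · c = U^T v for the coefficients: c = (2, -3). The projection is proj_W(v) = U c.
Check: (v - proj_W(v)) · u_1 = 0  (should be 0).
Check: (v - proj_W(v)) · u_2 = 0  (should be 0).
Result: proj_W(v) = (-5, 1, 2).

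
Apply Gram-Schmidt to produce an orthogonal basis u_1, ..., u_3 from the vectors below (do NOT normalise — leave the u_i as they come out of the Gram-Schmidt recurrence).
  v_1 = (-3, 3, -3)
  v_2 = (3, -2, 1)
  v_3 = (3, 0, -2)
Orthogonal basis:
  u_1 = (-3, 3, -3)
  u_2 = (1, 0, -1)
  u_3 = (1/6, 1/3, 1/6)

Apply the Gram-Schmidt recurrence
  u_1 = v_1
  u_i = v_i − Σ_{j<i} ((v_i · u_j) / (u_j · u_j)) · u_j.

Step by step this gives:
  u_1 = (-3, 3, -3)
  u_2 = (1, 0, -1)
  u_3 = (1/6, 1/3, 1/6)

Orthogonality check:
  u_2 · u_1 = 0 (should be 0)
  u_3 · u_1 = 0 (should be 0)
  u_3 · u_2 = 0 (should be 0)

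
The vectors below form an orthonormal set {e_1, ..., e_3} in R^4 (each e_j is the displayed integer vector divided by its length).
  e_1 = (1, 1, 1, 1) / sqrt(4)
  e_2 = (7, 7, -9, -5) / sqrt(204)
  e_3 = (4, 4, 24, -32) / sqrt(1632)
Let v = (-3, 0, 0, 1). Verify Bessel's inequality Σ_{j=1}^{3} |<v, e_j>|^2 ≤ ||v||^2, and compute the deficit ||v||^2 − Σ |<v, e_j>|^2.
Σ |<v, e_j>|^2 = 11/2; ||v||^2 = 10; deficit = 9/2

Write each e_j = u_j / sqrt(<u_j, u_j>) where u_j is the displayed integer vector. Then <v, e_j> = <v, u_j> / sqrt(<u_j, u_j>), so |<v, e_j>|^2 = <v, u_j>^2 / <u_j, u_j>.
Coefficients: <v, e_1> = -2/sqrt(4), <v, e_2> = -26/sqrt(204), <v, e_3> = -44/sqrt(1632).
Square and sum: Σ |<v, e_j>|^2 = 11/2.
Compute ||v||^2 = v·v = 10.
Deficit = 10 − 11/2 = 9/2 ≥ 0, confirming Bessel's inequality. (The deficit equals ||v − Σ <v,e_j> e_j||^2, the squared distance from v to span{e_j}.)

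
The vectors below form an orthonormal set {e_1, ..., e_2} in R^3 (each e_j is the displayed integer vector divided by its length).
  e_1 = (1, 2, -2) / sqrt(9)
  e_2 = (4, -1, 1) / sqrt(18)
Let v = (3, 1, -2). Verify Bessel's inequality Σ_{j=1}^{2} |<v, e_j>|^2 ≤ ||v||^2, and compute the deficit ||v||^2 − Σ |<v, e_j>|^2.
Σ |<v, e_j>|^2 = 27/2; ||v||^2 = 14; deficit = 1/2

Write each e_j = u_j / sqrt(<u_j, u_j>) where u_j is the displayed integer vector. Then <v, e_j> = <v, u_j> / sqrt(<u_j, u_j>), so |<v, e_j>|^2 = <v, u_j>^2 / <u_j, u_j>.
Coefficients: <v, e_1> = 9/sqrt(9), <v, e_2> = 9/sqrt(18).
Square and sum: Σ |<v, e_j>|^2 = 27/2.
Compute ||v||^2 = v·v = 14.
Deficit = 14 − 27/2 = 1/2 ≥ 0, confirming Bessel's inequality. (The deficit equals ||v − Σ <v,e_j> e_j||^2, the squared distance from v to span{e_j}.)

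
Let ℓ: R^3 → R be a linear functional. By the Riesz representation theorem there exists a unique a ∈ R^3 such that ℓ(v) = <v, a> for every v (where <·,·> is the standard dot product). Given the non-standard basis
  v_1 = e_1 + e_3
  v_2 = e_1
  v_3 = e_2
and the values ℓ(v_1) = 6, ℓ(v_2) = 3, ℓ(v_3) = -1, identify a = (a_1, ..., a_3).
a = (3, -1, 3)

Write a = (a_1, ..., a_3) in the standard basis. For each basis vector v_i, ℓ(v_i) = <v_i, a> is a linear equation in the a_j's. Collect the n equations into a matrix system V a = ℓ, where row i of V is v_i (expressed in the standard basis). Since V is invertible (lower-triangular with 1s on the diagonal, up to permutation), solve by back-substitution:
  V =
[[1, 0, 1],
 [1, 0, 0],
 [0, 1, 0]]
  V a = (6, 3, -1)
Solving gives a = (3, -1, 3).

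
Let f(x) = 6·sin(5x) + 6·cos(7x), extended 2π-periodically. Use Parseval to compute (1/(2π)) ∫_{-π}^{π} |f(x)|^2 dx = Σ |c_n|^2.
Σ |c_n|^2 = 36

Expand |f|^2 and use orthogonality of {sin(nx), cos(mx)} on [-π, π]:
  ∫_{-π}^{π} sin(nx)^2 dx = π, ∫ cos(mx)^2 dx = π, and cross terms integrate to 0.
So ∫_{-π}^{π} f(x)^2 dx = 6^2 · π + 6^2 · π = (36 + 36)π.
Divide by 2π: (36 + 36)/2 = 36.
By Parseval, this equals Σ |c_n|^2.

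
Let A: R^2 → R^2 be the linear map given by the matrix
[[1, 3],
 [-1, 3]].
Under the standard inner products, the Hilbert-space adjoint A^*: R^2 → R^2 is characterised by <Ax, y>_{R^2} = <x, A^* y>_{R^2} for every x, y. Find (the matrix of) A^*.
A^* = A^T =
[[1, -1],
 [3, 3]]

For real matrices with standard dot products, the defining identity <Ax, y> = <x, A^* y> gives (Ax)^T y = x^T (A^*) y, i.e. x^T A^T y = x^T (A^*) y. Since this holds for all x, y, we must have A^* = A^T. Therefore
A^* =
[[1, -1],
 [3, 3]].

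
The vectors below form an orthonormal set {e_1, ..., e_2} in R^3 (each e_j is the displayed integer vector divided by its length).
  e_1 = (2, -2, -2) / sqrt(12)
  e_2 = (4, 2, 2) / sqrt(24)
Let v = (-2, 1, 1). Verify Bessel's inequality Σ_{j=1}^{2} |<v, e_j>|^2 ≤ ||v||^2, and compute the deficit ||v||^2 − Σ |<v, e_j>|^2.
Σ |<v, e_j>|^2 = 6; ||v||^2 = 6; deficit = 0

Write each e_j = u_j / sqrt(<u_j, u_j>) where u_j is the displayed integer vector. Then <v, e_j> = <v, u_j> / sqrt(<u_j, u_j>), so |<v, e_j>|^2 = <v, u_j>^2 / <u_j, u_j>.
Coefficients: <v, e_1> = -8/sqrt(12), <v, e_2> = -4/sqrt(24).
Square and sum: Σ |<v, e_j>|^2 = 6.
Compute ||v||^2 = v·v = 6.
Deficit = 6 − 6 = 0 ≥ 0, confirming Bessel's inequality. (The deficit equals ||v − Σ <v,e_j> e_j||^2, the squared distance from v to span{e_j}.)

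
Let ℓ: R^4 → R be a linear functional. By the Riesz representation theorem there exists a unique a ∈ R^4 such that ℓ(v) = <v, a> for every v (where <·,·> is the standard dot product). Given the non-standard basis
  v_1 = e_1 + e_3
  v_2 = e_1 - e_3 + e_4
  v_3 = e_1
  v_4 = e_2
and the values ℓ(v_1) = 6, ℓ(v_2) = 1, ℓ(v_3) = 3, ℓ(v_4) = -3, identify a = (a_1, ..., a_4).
a = (3, -3, 3, 1)

Write a = (a_1, ..., a_4) in the standard basis. For each basis vector v_i, ℓ(v_i) = <v_i, a> is a linear equation in the a_j's. Collect the n equations into a matrix system V a = ℓ, where row i of V is v_i (expressed in the standard basis). Since V is invertible (lower-triangular with 1s on the diagonal, up to permutation), solve by back-substitution:
  V =
[[1, 0, 1, 0],
 [1, 0, -1, 1],
 [1, 0, 0, 0],
 [0, 1, 0, 0]]
  V a = (6, 1, 3, -3)
Solving gives a = (3, -3, 3, 1).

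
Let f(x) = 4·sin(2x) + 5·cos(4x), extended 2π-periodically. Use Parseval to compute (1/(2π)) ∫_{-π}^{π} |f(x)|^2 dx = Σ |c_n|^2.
Σ |c_n|^2 = 41/2

Expand |f|^2 and use orthogonality of {sin(nx), cos(mx)} on [-π, π]:
  ∫_{-π}^{π} sin(nx)^2 dx = π, ∫ cos(mx)^2 dx = π, and cross terms integrate to 0.
So ∫_{-π}^{π} f(x)^2 dx = 4^2 · π + 5^2 · π = (16 + 25)π.
Divide by 2π: (16 + 25)/2 = 41/2.
By Parseval, this equals Σ |c_n|^2.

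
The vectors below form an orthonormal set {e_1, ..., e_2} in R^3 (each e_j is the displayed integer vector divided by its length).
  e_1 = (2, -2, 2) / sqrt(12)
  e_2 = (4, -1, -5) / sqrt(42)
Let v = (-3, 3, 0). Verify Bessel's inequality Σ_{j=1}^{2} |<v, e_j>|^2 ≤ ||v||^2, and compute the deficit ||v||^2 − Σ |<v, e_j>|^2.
Σ |<v, e_j>|^2 = 243/14; ||v||^2 = 18; deficit = 9/14

Write each e_j = u_j / sqrt(<u_j, u_j>) where u_j is the displayed integer vector. Then <v, e_j> = <v, u_j> / sqrt(<u_j, u_j>), so |<v, e_j>|^2 = <v, u_j>^2 / <u_j, u_j>.
Coefficients: <v, e_1> = -12/sqrt(12), <v, e_2> = -15/sqrt(42).
Square and sum: Σ |<v, e_j>|^2 = 243/14.
Compute ||v||^2 = v·v = 18.
Deficit = 18 − 243/14 = 9/14 ≥ 0, confirming Bessel's inequality. (The deficit equals ||v − Σ <v,e_j> e_j||^2, the squared distance from v to span{e_j}.)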